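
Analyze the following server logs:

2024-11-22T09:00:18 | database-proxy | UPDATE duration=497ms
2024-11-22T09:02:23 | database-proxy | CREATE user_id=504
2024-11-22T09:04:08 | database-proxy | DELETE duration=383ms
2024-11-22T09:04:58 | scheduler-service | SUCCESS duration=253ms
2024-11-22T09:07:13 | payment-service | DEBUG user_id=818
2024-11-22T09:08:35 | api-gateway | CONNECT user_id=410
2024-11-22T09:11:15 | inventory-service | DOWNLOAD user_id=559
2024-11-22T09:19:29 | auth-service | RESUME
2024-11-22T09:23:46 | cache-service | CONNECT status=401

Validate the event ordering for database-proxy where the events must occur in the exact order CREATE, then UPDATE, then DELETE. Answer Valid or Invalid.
Invalid

To validate ordering:

1. Required order: CREATE → UPDATE → DELETE
2. Rule: the events must occur in the exact order CREATE, then UPDATE, then DELETE
3. Check actual order of events for database-proxy
4. Result: Invalid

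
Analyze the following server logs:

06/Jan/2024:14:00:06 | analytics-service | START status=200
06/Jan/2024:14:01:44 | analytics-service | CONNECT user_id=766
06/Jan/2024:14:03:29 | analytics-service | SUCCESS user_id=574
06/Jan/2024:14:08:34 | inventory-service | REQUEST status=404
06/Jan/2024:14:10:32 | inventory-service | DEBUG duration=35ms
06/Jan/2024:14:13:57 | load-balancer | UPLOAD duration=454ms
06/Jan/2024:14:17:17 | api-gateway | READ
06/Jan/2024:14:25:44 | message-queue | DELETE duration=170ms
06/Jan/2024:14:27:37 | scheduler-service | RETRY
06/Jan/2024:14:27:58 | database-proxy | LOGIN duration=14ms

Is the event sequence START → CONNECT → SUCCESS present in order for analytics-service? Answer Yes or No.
Yes

To verify sequence order:

1. Find all events in sequence START → CONNECT → SUCCESS for analytics-service
2. Extract their timestamps
3. Check if timestamps are in ascending order
4. Result: Yes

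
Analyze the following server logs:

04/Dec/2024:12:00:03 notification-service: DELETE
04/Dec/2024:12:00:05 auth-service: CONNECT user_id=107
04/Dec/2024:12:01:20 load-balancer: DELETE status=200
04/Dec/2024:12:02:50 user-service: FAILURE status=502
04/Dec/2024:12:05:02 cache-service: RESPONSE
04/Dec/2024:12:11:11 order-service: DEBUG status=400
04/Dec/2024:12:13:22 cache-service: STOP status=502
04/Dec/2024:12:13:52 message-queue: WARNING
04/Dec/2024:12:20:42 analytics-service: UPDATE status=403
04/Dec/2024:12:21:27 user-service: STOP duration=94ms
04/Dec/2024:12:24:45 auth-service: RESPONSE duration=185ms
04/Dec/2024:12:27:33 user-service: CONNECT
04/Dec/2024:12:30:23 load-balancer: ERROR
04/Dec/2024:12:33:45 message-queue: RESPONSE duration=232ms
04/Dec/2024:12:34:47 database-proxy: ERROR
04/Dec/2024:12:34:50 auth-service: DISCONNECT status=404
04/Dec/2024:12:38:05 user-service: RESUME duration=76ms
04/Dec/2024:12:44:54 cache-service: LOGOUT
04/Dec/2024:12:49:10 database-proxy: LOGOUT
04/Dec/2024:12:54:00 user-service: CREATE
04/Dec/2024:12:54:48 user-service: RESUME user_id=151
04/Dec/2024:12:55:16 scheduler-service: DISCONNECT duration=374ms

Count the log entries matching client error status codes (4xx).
3

To find matching entries:

1. Pattern to match: client error status codes (4xx)
2. Scan each log entry for the pattern
3. Count matches: 3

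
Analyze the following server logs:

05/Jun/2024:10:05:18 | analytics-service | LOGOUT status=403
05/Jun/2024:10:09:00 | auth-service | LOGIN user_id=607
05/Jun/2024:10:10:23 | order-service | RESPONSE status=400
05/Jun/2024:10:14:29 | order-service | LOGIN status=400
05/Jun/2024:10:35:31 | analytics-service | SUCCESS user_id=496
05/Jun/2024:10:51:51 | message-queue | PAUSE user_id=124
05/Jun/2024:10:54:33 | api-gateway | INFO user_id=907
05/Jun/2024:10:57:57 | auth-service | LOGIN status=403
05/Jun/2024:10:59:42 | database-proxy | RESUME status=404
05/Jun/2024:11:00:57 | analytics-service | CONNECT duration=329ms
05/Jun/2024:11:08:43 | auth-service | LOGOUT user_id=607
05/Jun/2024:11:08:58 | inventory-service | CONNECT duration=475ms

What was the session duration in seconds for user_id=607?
3583

To calculate session duration:

1. Find LOGIN event for user_id=607: 05/Jun/2024:10:09:00
2. Find LOGOUT event for user_id=607: 05/Jun/2024:11:08:43
3. Session duration: 05/Jun/2024:11:08:43 - 05/Jun/2024:10:09:00 = 3583 seconds (59 minutes)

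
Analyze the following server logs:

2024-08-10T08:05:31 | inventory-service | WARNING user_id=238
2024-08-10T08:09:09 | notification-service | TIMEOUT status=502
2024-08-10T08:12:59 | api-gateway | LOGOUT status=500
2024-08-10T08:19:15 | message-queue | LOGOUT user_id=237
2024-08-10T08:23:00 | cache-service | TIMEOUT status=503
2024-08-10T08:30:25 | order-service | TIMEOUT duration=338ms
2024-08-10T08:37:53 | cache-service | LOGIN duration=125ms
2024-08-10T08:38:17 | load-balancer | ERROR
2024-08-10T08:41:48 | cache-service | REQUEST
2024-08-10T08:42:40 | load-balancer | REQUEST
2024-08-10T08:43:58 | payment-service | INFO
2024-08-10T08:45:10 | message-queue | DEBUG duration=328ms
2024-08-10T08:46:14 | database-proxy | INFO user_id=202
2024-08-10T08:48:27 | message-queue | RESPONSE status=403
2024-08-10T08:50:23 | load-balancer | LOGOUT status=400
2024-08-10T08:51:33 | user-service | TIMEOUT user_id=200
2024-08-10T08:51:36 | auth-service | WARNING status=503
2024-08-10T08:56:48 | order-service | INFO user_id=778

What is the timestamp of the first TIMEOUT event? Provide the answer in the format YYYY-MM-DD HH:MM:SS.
2024-08-10 08:09:09

To find the first event:

1. Filter for all TIMEOUT events
2. Sort by timestamp
3. Select the first one
4. Timestamp: 2024-08-10 08:09:09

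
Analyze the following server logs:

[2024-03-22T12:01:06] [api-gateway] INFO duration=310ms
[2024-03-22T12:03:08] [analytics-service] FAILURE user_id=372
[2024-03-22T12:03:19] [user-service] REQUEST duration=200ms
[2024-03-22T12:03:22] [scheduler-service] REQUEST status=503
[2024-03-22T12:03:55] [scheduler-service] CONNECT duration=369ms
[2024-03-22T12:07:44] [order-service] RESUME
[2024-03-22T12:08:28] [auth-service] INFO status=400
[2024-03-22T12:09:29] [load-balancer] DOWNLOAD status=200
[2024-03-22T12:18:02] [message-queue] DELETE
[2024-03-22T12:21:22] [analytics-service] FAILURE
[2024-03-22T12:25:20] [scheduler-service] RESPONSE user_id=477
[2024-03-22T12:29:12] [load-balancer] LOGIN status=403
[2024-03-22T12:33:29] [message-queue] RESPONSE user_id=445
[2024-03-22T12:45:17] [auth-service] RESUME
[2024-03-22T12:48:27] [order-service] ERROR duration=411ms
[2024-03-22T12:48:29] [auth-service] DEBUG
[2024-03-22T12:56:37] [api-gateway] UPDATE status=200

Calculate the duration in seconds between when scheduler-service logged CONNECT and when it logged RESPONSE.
1285

To find the time between events:

1. Locate the first CONNECT event for scheduler-service: 2024-03-22T12:03:55
2. Locate the first RESPONSE event for scheduler-service: 2024-03-22T12:25:20
3. Calculate the difference: 2024-03-22T12:25:20 - 2024-03-22T12:03:55 = 1285 seconds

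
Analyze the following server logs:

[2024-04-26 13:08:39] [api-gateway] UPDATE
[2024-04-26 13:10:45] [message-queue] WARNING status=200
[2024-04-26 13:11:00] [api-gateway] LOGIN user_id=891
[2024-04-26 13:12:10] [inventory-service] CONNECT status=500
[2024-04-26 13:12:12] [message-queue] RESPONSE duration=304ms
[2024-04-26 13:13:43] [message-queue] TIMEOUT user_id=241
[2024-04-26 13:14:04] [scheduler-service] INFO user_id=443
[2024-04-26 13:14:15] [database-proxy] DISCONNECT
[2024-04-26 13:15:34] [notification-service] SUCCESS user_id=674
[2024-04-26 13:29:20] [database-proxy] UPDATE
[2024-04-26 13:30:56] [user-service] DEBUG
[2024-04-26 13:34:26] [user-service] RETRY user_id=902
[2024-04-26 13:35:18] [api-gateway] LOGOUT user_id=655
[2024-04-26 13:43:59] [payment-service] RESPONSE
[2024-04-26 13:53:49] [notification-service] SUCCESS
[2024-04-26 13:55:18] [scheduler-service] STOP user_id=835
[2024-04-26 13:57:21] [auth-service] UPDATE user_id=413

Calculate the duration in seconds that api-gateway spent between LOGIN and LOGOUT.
1458

To calculate state duration:

1. Find LOGIN event for api-gateway: 2024-04-26 13:11:00
2. Find LOGOUT event for api-gateway: 2024-04-26 13:35:18
3. Calculate duration: 2024-04-26 13:35:18 - 2024-04-26 13:11:00 = 1458 seconds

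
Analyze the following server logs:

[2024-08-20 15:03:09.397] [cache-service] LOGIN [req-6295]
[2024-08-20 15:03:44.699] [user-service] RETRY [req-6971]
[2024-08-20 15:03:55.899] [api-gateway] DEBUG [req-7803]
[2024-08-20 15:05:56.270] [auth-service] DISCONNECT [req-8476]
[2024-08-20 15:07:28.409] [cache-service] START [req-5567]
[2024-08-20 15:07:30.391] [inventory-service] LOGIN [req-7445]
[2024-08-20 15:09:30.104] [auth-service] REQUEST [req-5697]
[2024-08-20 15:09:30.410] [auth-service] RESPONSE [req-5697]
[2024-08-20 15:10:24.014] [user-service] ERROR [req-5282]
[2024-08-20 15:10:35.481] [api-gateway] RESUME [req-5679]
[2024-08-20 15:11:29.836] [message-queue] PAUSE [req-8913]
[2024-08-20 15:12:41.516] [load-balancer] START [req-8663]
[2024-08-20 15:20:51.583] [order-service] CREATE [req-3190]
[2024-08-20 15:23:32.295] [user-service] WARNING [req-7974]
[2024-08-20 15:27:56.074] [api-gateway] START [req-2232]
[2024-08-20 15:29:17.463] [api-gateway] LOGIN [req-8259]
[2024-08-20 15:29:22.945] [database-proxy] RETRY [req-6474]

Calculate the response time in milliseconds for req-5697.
306

To calculate latency:

1. Find REQUEST with id req-5697: 2024-08-20 15:09:30.104
2. Find RESPONSE with id req-5697: 2024-08-20 15:09:30.410
3. Latency: 2024-08-20 15:09:30.410 - 2024-08-20 15:09:30.104 = 306ms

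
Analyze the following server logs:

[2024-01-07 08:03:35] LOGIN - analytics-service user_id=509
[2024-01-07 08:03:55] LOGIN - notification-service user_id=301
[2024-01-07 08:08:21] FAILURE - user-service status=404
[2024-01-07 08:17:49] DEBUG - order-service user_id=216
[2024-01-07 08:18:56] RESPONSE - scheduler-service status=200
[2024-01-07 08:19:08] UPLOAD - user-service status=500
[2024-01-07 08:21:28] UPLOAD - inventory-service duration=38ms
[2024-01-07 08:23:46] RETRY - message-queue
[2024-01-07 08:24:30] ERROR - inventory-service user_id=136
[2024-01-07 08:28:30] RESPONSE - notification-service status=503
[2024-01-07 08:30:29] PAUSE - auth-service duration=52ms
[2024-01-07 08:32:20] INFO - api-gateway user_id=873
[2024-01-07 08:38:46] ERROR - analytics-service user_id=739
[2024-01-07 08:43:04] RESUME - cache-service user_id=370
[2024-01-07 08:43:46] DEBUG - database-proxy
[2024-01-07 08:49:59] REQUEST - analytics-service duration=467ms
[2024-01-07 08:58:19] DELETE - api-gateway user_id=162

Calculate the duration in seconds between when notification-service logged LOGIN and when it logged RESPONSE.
1475

To find the time between events:

1. Locate the first LOGIN event for notification-service: 2024-01-07 08:03:55
2. Locate the first RESPONSE event for notification-service: 2024-01-07 08:28:30
3. Calculate the difference: 2024-01-07 08:28:30 - 2024-01-07 08:03:55 = 1475 seconds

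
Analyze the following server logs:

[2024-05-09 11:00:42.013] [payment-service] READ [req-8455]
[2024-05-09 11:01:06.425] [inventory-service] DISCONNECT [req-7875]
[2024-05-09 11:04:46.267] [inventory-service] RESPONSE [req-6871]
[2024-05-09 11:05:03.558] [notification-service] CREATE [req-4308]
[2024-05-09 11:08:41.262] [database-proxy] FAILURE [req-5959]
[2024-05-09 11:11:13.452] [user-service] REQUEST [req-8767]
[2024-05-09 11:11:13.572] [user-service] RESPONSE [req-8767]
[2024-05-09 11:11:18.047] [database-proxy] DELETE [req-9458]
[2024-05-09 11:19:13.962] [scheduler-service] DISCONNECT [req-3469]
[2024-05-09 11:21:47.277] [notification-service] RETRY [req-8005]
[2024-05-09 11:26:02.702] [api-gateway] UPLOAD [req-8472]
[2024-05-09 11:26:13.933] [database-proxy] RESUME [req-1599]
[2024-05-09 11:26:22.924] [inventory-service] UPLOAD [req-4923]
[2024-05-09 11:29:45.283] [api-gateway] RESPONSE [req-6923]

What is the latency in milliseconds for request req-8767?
120

To calculate latency:

1. Find REQUEST with id req-8767: 2024-05-09 11:11:13.452
2. Find RESPONSE with id req-8767: 2024-05-09 11:11:13.572
3. Latency: 2024-05-09 11:11:13.572 - 2024-05-09 11:11:13.452 = 120ms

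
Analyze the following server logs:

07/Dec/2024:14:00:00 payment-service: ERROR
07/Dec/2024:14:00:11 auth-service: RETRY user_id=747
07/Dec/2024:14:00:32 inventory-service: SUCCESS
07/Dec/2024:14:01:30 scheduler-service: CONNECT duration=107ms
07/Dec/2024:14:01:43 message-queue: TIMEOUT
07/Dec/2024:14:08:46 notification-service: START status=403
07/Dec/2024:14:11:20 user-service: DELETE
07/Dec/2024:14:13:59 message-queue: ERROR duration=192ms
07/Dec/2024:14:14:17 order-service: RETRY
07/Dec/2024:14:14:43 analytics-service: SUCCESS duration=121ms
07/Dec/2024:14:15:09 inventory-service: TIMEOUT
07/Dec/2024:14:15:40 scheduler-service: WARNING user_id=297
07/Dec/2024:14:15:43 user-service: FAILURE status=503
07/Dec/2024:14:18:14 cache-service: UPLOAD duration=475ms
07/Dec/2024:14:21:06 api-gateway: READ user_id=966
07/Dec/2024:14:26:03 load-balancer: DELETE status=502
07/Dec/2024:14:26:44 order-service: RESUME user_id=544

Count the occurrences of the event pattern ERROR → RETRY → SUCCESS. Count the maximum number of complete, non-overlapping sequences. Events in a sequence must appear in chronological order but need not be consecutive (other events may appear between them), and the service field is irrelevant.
2

To count sequences:

1. Look for pattern: ERROR → RETRY → SUCCESS
2. Greedily scan the log in chronological order, matching each sequence element in turn (ignoring service)
3. Each time the full pattern completes, increment the count and restart matching from the next event
4. Complete non-overlapping sequences found: 2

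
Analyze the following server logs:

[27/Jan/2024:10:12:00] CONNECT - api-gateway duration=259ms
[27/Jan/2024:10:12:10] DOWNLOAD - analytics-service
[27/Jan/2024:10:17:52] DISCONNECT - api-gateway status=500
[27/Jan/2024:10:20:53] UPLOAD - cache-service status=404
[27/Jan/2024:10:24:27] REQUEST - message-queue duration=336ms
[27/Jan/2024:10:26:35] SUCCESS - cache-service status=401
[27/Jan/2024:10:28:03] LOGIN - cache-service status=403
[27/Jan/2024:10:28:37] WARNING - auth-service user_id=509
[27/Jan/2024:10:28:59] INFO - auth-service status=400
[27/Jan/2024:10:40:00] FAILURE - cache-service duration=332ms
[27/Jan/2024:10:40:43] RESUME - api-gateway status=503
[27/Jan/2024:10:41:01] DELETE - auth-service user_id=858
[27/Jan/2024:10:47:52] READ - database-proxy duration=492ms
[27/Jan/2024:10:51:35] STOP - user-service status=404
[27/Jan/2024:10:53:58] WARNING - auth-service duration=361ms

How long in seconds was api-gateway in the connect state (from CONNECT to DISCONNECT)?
352

To calculate state duration:

1. Find CONNECT event for api-gateway: 27/Jan/2024:10:12:00
2. Find DISCONNECT event for api-gateway: 27/Jan/2024:10:17:52
3. Calculate duration: 27/Jan/2024:10:17:52 - 27/Jan/2024:10:12:00 = 352 seconds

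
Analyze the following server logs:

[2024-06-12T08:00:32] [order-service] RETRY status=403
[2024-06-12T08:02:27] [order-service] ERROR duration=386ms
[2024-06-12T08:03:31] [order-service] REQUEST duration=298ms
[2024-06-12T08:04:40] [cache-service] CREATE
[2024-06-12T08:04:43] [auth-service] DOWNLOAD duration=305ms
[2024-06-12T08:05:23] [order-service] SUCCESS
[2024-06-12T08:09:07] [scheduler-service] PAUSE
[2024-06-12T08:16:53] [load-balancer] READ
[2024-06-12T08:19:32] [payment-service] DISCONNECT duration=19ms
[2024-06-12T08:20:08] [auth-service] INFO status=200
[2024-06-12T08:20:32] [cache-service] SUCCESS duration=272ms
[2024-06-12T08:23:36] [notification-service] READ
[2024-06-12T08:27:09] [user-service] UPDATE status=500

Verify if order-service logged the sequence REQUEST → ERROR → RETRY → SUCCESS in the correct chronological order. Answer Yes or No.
No

To verify sequence order:

1. Find all events in sequence REQUEST → ERROR → RETRY → SUCCESS for order-service
2. Extract their timestamps
3. Check if timestamps are in ascending order
4. Result: No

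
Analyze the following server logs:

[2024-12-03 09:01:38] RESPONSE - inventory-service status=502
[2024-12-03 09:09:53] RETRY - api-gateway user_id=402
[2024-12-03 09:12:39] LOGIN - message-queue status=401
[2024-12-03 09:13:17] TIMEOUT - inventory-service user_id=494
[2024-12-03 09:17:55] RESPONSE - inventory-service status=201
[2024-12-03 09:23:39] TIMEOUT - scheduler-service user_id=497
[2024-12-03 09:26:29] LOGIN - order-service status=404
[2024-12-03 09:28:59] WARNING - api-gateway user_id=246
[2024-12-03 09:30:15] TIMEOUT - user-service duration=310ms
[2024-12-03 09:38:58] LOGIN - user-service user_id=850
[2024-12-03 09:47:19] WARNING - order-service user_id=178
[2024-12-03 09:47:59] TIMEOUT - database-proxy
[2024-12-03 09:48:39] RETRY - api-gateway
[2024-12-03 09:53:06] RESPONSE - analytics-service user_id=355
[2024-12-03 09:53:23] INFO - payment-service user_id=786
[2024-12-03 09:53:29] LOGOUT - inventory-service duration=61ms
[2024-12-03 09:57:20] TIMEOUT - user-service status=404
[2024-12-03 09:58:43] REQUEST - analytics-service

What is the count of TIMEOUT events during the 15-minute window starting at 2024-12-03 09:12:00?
2

To count events in the time window:

1. Window boundaries: 2024-12-03 09:12:00 to 2024-12-03 09:27:00
2. Filter for TIMEOUT events within this window
3. Count matching events: 2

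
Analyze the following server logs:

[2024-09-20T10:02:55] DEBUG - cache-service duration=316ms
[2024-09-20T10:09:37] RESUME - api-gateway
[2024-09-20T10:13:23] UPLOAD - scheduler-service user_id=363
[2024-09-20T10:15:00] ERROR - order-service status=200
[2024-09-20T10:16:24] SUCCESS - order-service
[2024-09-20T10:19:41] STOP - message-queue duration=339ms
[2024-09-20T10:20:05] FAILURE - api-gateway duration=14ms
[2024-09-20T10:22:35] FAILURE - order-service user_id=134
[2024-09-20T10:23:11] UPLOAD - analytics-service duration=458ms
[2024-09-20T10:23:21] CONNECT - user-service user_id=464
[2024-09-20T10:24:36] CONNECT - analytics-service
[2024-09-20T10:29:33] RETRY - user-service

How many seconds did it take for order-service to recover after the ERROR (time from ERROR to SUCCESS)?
84

To calculate recovery time:

1. Find ERROR event for order-service: 2024-09-20T10:15:00
2. Find next SUCCESS event for order-service: 2024-09-20T10:16:24
3. Recovery time: 2024-09-20T10:16:24 - 2024-09-20T10:15:00 = 84 seconds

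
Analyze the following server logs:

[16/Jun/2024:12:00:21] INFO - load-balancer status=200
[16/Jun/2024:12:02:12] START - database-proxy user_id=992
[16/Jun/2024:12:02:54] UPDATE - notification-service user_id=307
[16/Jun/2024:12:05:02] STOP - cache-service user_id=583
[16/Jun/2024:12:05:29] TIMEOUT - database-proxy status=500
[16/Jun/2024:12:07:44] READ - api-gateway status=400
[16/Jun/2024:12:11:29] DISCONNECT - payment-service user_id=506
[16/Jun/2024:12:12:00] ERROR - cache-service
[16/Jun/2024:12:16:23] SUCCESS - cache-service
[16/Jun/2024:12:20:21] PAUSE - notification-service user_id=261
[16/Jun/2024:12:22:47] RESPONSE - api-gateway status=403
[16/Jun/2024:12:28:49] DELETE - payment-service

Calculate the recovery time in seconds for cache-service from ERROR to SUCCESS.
263

To calculate recovery time:

1. Find ERROR event for cache-service: 16/Jun/2024:12:12:00
2. Find next SUCCESS event for cache-service: 16/Jun/2024:12:16:23
3. Recovery time: 16/Jun/2024:12:16:23 - 16/Jun/2024:12:12:00 = 263 seconds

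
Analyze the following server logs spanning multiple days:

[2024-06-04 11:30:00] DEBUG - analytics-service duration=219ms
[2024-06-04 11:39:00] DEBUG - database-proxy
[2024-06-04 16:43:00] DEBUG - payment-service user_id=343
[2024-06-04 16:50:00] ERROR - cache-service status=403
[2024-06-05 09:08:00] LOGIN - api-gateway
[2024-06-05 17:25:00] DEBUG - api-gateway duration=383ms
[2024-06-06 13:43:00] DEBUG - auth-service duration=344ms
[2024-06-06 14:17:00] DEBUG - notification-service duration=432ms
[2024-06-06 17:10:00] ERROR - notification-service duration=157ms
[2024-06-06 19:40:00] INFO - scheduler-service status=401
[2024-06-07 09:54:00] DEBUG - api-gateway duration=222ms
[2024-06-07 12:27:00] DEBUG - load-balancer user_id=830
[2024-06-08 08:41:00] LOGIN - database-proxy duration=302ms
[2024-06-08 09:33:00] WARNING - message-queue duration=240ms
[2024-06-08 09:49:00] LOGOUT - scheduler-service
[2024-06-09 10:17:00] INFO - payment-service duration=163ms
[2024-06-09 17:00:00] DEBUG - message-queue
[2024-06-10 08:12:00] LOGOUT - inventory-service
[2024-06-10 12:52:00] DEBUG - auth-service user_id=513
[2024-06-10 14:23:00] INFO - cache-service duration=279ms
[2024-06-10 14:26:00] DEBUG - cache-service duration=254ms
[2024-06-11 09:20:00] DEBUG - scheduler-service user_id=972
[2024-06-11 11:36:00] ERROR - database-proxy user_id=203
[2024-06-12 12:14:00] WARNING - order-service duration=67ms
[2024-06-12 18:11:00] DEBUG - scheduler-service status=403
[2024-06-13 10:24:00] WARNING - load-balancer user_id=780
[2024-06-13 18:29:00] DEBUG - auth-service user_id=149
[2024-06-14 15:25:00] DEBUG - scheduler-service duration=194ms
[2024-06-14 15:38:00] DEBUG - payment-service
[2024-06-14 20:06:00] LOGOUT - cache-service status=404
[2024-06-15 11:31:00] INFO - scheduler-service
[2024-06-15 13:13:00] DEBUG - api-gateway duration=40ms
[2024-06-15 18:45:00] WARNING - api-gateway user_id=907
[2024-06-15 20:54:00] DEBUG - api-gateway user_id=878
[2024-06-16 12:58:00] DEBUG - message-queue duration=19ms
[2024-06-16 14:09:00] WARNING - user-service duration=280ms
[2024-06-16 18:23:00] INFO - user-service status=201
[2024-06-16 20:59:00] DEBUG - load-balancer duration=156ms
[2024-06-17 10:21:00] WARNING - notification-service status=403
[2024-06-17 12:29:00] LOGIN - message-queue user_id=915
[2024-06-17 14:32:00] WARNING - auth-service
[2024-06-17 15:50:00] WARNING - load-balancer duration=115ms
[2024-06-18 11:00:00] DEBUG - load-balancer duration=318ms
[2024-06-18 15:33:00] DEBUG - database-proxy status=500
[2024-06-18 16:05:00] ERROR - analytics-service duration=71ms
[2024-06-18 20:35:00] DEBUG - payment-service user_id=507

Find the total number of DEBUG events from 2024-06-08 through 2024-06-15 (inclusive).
10

To filter by date range:

1. Date range: 2024-06-08 through 2024-06-15, both dates inclusive
2. Filter for DEBUG events whose date falls in this range
3. Count matching events: 10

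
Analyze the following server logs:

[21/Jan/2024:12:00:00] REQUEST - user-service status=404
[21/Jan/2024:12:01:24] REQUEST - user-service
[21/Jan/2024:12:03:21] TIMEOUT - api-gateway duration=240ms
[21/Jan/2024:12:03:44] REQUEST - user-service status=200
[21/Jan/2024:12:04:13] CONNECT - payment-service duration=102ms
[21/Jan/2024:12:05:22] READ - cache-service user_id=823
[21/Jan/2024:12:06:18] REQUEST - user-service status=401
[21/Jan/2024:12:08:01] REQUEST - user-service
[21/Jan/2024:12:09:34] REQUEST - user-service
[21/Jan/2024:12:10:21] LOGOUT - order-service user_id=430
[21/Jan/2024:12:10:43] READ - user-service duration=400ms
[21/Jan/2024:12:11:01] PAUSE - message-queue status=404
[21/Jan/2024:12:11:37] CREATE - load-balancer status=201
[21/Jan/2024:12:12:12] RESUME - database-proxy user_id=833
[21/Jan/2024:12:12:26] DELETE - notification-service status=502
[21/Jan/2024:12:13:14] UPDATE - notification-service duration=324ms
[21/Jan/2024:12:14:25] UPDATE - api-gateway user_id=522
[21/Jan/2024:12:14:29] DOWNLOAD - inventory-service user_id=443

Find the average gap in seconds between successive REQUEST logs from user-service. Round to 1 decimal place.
114.8

To calculate average interval:

1. Find all REQUEST events for user-service in order
2. Calculate time gaps between consecutive events
3. Compute mean of gaps: 574 / 5 = 114.8 seconds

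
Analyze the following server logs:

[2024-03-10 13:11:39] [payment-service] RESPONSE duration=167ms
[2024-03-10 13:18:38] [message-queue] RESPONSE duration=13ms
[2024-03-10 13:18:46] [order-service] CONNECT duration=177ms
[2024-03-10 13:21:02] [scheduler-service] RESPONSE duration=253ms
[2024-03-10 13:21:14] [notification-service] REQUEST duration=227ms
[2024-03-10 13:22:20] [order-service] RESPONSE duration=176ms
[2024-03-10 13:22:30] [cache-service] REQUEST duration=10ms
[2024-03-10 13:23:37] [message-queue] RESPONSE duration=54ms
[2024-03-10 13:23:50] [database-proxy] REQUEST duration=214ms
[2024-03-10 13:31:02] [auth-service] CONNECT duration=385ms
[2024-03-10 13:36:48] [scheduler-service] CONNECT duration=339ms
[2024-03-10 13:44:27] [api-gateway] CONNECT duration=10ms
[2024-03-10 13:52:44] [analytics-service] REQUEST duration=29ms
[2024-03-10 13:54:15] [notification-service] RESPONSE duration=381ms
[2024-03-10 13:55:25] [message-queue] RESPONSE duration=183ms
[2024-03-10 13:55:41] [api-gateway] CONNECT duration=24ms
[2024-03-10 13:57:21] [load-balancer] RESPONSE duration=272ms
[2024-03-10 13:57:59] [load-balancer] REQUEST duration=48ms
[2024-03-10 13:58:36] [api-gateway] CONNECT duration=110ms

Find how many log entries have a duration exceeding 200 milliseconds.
7

To count timeouts:

1. Threshold: 200ms
2. Extract duration from each log entry
3. Count entries where duration > 200
4. Timeout count: 7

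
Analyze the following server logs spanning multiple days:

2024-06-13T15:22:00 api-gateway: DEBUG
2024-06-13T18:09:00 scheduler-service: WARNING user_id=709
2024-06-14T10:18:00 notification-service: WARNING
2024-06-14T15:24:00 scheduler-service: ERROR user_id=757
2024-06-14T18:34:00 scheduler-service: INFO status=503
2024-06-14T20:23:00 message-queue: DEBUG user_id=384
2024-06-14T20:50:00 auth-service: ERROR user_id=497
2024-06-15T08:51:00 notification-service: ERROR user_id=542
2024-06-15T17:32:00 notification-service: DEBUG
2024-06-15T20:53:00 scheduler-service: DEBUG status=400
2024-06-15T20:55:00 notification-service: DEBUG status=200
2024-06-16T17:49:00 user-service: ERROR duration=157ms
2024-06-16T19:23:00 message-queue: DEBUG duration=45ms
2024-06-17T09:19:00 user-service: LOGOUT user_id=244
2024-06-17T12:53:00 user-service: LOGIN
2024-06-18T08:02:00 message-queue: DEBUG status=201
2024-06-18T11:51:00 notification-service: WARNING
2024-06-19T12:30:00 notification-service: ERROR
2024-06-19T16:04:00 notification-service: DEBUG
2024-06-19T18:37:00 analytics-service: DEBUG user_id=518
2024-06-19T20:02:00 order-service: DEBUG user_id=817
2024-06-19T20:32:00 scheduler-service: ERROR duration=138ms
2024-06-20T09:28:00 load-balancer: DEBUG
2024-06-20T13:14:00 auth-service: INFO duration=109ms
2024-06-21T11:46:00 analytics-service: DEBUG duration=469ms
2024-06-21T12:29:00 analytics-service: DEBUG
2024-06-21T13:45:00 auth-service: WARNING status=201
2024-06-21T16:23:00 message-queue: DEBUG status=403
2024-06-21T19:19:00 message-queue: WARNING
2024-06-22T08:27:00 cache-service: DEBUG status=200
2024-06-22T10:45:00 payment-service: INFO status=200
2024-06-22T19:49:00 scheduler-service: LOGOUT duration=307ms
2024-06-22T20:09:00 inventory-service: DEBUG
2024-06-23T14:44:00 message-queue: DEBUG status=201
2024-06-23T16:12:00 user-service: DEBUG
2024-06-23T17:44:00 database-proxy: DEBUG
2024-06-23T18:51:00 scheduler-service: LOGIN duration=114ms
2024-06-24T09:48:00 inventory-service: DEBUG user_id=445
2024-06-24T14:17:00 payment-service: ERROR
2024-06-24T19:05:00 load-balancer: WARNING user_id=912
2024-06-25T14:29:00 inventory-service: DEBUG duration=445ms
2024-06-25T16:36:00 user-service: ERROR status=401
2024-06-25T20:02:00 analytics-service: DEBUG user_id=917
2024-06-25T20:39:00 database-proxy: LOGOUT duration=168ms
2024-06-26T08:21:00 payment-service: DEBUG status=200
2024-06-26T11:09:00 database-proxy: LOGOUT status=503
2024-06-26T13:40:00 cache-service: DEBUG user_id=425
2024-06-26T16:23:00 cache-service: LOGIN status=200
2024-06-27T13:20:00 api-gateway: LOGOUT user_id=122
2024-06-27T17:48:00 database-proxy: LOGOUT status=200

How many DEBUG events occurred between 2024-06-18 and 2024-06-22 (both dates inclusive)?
10

To filter by date range:

1. Date range: 2024-06-18 through 2024-06-22, both dates inclusive
2. Filter for DEBUG events whose date falls in this range
3. Count matching events: 10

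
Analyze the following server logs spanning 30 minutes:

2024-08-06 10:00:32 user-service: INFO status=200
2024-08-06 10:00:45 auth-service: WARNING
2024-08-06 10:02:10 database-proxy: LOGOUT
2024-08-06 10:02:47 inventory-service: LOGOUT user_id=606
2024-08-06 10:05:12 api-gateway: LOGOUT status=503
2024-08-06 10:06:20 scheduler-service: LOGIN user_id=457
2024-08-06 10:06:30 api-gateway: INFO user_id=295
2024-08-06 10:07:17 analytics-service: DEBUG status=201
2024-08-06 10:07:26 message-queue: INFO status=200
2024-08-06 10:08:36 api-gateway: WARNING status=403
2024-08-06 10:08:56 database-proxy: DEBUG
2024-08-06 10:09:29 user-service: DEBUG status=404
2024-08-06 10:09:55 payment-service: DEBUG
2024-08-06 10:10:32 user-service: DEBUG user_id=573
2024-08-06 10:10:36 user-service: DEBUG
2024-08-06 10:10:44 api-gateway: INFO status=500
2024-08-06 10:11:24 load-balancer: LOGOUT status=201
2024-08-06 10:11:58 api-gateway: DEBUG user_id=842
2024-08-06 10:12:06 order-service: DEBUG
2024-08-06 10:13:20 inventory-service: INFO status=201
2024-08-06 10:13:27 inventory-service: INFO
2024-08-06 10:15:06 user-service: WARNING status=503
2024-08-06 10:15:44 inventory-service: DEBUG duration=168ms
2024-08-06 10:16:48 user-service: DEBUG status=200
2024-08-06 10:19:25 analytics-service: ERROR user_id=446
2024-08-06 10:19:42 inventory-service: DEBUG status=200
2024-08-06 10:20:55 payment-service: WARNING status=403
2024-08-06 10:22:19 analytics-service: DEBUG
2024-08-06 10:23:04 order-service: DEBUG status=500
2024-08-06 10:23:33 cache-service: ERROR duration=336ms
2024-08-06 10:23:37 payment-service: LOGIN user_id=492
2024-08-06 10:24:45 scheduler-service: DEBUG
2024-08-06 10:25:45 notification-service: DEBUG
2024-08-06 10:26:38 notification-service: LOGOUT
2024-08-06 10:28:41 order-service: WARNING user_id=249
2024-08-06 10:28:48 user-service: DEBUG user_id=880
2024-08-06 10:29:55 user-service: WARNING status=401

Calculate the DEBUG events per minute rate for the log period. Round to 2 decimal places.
0.53

To calculate the rate:

1. Count total DEBUG events: 16
2. Total time period: 30 minutes
3. Rate = 16 / 30 = 0.53 events per minute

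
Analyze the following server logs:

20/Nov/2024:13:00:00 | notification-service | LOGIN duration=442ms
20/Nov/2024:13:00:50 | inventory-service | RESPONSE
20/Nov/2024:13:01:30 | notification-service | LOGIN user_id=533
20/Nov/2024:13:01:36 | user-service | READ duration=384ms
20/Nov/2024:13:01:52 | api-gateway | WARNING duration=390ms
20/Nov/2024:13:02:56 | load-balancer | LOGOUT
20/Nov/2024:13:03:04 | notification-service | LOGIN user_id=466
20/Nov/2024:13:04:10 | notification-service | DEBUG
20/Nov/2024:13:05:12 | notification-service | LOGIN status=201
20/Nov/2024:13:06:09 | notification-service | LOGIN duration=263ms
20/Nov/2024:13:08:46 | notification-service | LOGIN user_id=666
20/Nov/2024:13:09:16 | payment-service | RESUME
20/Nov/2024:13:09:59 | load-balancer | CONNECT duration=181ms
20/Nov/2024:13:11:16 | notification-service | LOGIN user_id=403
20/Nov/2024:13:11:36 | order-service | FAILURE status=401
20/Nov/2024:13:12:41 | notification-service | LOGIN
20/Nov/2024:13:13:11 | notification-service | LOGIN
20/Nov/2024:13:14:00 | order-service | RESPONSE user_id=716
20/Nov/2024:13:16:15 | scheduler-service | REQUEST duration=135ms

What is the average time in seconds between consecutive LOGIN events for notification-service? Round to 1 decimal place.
98.9

To calculate average interval:

1. Find all LOGIN events for notification-service in order
2. Calculate time gaps between consecutive events
3. Compute mean of gaps: 791 / 8 = 98.9 seconds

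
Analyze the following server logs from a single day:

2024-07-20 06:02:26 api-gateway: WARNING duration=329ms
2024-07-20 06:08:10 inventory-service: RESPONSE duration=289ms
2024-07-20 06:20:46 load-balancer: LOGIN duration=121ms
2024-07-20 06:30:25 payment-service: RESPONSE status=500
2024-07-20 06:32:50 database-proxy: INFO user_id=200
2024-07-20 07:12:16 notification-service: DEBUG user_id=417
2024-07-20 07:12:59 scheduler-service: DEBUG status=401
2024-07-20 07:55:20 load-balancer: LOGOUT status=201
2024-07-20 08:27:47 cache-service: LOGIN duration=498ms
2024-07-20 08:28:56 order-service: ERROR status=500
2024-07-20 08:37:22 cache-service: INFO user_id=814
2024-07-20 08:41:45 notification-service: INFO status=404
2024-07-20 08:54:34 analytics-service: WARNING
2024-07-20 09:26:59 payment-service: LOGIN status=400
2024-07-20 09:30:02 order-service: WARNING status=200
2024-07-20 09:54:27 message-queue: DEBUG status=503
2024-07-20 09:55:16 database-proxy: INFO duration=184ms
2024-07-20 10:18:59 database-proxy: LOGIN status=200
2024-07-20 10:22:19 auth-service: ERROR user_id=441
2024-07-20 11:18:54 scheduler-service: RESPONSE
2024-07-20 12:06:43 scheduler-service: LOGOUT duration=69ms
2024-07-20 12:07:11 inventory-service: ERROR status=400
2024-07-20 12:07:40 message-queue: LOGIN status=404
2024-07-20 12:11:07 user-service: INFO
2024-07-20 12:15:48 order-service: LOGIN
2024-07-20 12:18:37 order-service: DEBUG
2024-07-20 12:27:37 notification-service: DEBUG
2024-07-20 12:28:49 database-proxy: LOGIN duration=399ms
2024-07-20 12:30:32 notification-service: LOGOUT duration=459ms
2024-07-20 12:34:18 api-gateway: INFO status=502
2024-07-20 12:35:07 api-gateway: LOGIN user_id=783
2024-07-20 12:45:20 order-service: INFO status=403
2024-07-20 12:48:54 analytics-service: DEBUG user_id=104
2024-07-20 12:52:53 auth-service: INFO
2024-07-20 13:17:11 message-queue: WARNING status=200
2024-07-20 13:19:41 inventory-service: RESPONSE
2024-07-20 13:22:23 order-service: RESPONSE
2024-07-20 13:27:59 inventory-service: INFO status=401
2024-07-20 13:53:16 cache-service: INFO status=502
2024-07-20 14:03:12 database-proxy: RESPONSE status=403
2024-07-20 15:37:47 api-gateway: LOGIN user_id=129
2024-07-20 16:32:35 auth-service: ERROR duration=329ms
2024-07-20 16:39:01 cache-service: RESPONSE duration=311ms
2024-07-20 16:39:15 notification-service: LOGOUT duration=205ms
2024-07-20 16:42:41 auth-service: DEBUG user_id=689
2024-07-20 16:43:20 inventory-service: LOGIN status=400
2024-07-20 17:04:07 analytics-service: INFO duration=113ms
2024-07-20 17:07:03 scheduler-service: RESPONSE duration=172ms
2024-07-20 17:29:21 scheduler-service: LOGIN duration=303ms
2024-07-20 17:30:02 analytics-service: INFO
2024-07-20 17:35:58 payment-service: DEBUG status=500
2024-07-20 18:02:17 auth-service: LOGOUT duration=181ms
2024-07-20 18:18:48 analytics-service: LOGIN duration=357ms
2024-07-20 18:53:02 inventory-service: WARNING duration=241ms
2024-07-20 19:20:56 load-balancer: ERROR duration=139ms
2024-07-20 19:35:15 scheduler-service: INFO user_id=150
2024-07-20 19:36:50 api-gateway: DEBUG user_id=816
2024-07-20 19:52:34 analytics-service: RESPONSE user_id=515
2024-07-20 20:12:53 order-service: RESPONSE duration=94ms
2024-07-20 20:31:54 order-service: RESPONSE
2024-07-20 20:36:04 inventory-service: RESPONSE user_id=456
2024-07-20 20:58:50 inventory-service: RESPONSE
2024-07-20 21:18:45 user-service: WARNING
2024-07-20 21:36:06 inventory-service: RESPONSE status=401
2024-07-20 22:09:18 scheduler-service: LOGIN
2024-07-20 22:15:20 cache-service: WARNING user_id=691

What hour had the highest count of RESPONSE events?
20

To find the peak hour:

1. Group all RESPONSE events by hour
2. Count events in each hour
3. Find hour with maximum count
4. Peak hour: 20 (with 4 events)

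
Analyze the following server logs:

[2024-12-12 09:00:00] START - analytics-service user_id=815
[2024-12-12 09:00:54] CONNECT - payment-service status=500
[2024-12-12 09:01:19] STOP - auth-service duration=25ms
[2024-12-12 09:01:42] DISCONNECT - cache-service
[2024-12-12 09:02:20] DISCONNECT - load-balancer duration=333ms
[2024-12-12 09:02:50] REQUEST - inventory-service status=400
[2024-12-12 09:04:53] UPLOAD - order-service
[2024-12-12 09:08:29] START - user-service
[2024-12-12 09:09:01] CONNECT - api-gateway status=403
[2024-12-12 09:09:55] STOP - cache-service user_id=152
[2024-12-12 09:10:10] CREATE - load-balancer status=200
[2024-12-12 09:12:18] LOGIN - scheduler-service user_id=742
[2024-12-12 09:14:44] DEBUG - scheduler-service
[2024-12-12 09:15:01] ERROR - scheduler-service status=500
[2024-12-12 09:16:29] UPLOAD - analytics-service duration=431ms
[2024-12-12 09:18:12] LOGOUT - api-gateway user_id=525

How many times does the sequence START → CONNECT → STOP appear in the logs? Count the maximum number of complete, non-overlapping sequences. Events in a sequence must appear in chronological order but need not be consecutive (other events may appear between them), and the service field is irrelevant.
2

To count sequences:

1. Look for pattern: START → CONNECT → STOP
2. Greedily scan the log in chronological order, matching each sequence element in turn (ignoring service)
3. Each time the full pattern completes, increment the count and restart matching from the next event
4. Complete non-overlapping sequences found: 2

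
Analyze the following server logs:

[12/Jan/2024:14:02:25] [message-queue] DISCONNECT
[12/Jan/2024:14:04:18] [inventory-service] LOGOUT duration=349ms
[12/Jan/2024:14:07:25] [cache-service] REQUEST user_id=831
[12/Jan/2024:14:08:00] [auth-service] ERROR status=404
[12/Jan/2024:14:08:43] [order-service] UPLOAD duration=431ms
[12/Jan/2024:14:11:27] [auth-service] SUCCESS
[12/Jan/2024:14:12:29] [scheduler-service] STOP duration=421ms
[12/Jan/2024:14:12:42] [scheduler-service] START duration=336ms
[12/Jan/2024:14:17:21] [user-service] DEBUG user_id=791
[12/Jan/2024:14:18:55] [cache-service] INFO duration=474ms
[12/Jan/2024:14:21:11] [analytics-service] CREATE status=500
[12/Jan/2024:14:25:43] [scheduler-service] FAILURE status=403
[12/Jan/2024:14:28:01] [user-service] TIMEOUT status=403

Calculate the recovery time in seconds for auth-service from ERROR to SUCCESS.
207

To calculate recovery time:

1. Find ERROR event for auth-service: 12/Jan/2024:14:08:00
2. Find next SUCCESS event for auth-service: 12/Jan/2024:14:11:27
3. Recovery time: 12/Jan/2024:14:11:27 - 12/Jan/2024:14:08:00 = 207 seconds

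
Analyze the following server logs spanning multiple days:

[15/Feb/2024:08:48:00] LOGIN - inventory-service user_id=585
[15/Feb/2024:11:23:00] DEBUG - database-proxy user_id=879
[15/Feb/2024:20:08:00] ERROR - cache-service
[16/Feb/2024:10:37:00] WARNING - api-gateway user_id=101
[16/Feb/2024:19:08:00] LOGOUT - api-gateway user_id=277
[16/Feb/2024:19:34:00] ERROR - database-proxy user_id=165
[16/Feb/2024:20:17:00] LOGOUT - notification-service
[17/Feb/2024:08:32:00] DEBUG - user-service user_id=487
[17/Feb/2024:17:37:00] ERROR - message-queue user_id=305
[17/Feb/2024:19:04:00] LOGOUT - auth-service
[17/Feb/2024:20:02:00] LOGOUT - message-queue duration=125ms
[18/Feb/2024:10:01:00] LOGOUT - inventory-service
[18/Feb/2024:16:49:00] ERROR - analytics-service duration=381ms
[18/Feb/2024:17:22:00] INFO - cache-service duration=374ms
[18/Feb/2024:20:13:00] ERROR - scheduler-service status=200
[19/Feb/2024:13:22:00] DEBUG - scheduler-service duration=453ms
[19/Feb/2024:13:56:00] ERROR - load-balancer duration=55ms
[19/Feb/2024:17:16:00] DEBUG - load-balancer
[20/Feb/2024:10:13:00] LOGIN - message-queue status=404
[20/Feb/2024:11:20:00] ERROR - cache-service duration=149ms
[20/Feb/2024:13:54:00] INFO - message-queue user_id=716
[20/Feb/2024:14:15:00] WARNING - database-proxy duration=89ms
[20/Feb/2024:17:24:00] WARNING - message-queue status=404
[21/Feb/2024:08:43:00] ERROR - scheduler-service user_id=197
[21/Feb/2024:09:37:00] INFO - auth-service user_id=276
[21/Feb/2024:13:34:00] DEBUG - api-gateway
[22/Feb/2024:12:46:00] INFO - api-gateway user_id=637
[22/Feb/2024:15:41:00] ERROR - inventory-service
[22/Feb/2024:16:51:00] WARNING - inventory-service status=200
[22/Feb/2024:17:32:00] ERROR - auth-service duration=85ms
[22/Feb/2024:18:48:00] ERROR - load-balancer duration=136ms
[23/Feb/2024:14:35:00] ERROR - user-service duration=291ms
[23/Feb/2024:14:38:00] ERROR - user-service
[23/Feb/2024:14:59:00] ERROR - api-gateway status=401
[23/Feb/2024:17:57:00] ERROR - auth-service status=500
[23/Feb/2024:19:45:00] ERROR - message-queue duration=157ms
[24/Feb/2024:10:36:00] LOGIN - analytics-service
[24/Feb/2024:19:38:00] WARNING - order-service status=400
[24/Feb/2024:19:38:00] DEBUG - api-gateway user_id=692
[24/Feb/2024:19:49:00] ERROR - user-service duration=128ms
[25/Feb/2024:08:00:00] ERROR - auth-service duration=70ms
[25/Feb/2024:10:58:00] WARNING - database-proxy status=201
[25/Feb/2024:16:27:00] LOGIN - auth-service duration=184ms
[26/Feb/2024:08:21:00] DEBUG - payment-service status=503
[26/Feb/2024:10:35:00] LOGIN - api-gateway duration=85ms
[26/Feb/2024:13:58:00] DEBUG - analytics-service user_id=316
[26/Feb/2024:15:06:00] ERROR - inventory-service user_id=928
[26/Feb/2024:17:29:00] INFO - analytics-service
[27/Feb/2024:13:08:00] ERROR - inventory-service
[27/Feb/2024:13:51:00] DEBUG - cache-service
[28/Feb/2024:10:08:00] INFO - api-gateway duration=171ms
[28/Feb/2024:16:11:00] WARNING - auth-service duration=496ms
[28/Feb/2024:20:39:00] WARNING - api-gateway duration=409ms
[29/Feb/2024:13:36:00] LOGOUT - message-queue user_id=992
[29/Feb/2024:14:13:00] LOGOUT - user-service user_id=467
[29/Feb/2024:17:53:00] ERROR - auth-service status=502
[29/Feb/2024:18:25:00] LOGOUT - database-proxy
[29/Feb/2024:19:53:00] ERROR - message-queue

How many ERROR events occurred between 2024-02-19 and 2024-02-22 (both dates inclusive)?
6

To filter by date range:

1. Date range: 2024-02-19 through 2024-02-22, both dates inclusive
2. Filter for ERROR events whose date falls in this range
3. Count matching events: 6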